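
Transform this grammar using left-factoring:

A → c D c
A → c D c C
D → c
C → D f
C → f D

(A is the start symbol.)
A → c D c A'
A' → ε
A' → C
D → c
C → D f
C → f D

Left-factoring transforms A → αβ₁ | αβ₂ into A → αA' and A' → β₁ | β₂
(α is the longest common prefix among the alternatives). Repeat until
no nonterminal has two alternatives with a common prefix.

Round 1: A has alternatives sharing prefix 'c D c'. Introduce A': A → c D c A'
  Add: A' → ε
  Add: A' → C

No remaining common prefixes — done.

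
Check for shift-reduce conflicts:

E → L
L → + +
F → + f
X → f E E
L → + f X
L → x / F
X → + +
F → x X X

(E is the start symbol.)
A shift-reduce conflict occurs when an LR(0) state has both:
  - a complete (reduce) item [A → α .] (dot at the end), and
  - a shift item [B → β . c γ] (dot before a terminal).

Augment with E' → E and build the canonical LR(0) collection (I0 = CLOSURE({[E' → . E]}), then GOTO on every symbol after a dot until no new states appear). It has 20 states:
  I0: { [E → . L], [E' → . E], [L → . + +], [L → . + f X], [L → . x / F] }  — shift
  I1: { [L → + . +], [L → + . f X] }  — shift
  I2: { [E' → E .] }  — accept
  I3: { [E → L .] }  — reduce
  I4: { [L → x . / F] }  — shift
  I5: { [F → . + f], [F → . x X X], [L → x / . F] }  — shift
  I6: { [F → + . f] }  — shift
  I7: { [L → x / F .] }  — reduce
  I8: { [F → x . X X], [X → . + +], [X → . f E E] }  — shift
  I9: { [X → + . +] }  — shift
  I10: { [F → x X . X], [X → . + +], [X → . f E E] }  — shift
  I11: { [E → . L], [L → . + +], [L → . + f X], [L → . x / F], [X → f . E E] }  — shift
  I12: { [E → . L], [L → . + +], [L → . + f X], [L → . x / F], [X → f E . E] }  — shift
  I13: { [X → f E E .] }  — reduce
  I14: { [F → x X X .] }  — reduce
  I15: { [X → + + .] }  — reduce
  I16: { [F → + f .] }  — reduce
  I17: { [L → + + .] }  — reduce
  I18: { [L → + f . X], [X → . + +], [X → . f E E] }  — shift
  I19: { [L → + f X .] }  — reduce

No state contains both a complete item and a shift item.

Answer: No shift-reduce conflicts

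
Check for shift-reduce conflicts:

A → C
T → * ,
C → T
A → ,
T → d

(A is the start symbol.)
A shift-reduce conflict occurs when an LR(0) state has both:
  - a complete (reduce) item [A → α .] (dot at the end), and
  - a shift item [B → β . c γ] (dot before a terminal).

Augment with A' → A and build the canonical LR(0) collection (I0 = CLOSURE({[A' → . A]}), then GOTO on every symbol after a dot until no new states appear). It has 8 states:
  I0: { [A → . ,], [A → . C], [A' → . A], [C → . T], [T → . * ,], [T → . d] }  — shift
  I1: { [T → * . ,] }  — shift
  I2: { [A → , .] }  — reduce
  I3: { [A' → A .] }  — accept
  I4: { [A → C .] }  — reduce
  I5: { [C → T .] }  — reduce
  I6: { [T → d .] }  — reduce
  I7: { [T → * , .] }  — reduce

No state contains both a complete item and a shift item.

Answer: No shift-reduce conflicts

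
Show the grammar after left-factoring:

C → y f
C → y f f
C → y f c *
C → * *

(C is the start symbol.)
Left-factoring transforms A → αβ₁ | αβ₂ into A → αA' and A' → β₁ | β₂
(α is the longest common prefix among the alternatives). Repeat until
no nonterminal has two alternatives with a common prefix.

Round 1: C has alternatives sharing prefix 'y f'. Introduce C': C → y f C'
  Add: C' → ε
  Add: C' → f
  Add: C' → c *

No remaining common prefixes — done.

Resulting grammar:
C → y f C'
C' → ε
C' → f
C' → c *
C → * *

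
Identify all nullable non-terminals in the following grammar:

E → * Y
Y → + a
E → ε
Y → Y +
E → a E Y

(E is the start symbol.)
{ 'E' }

ε-productions: E → ε
So E is immediately nullable.
No further non-terminal can be added: every production for the remaining non-terminals contains a terminal or a non-nullable non-terminal.
Nullable = { 'E' }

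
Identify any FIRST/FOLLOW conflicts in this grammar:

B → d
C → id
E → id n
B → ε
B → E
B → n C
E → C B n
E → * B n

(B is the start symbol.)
A FIRST/FOLLOW conflict occurs when a non-terminal N has a nullable alternative N → β (β ⇒* ε) and another alternative N → α with FIRST(α) ∩ FOLLOW(N) ≠ ∅: on such a lookahead the parser cannot decide between expanding α and letting N vanish via β.

Nullable non-terminals: B.
FIRST sets used below: FIRST(E) = { '*', 'id' }

B: nullable alternative(s) B → ε; FOLLOW(B) = { $, 'n' }
  B → d: FIRST \ {ε} = { 'd' } — disjoint from FOLLOW(B)
  B → ε: FIRST \ {ε} = { } — this is the only nullable alternative, skip
  B → E: FIRST \ {ε} = { '*', 'id' } — disjoint from FOLLOW(B)
  B → n C: FIRST \ {ε} = { 'n' } — overlaps FOLLOW(B) on { 'n' }: CONFLICT

C, E have no nullable alternative, so no FIRST/FOLLOW check is needed there.

So the grammar has 1 FIRST/FOLLOW conflict (marked CONFLICT above).

Answer: Yes. B → n C with FOLLOW(B) on { 'n' }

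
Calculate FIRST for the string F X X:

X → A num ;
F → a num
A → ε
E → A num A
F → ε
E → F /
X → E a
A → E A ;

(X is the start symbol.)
FIRST sets of the non-terminals involved (from the grammar, by fixed-point iteration):
  FIRST(F) = { 'a', ε }
  FIRST(X) = { '/', 'a', 'num' }

To compute FIRST(F X X), process the symbols left to right:
Symbol F is a non-terminal. Add FIRST(F) \ {ε} = { 'a' }
F is nullable (ε ∈ FIRST(F)), continue to the next symbol.
Symbol X is a non-terminal. Add FIRST(X) \ {ε} = { '/', 'a', 'num' }
X is not nullable (ε ∉ FIRST(X)), so stop here.
FIRST(F X X) = { '/', 'a', 'num' }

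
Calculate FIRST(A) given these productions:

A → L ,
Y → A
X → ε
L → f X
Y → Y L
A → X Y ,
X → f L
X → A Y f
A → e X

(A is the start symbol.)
{ 'e', 'f' }

FIRST sets of the other non-terminals involved (by the same procedure, iterated to a fixed point):
  FIRST(L) = { 'f' }
  FIRST(X) = { 'e', 'f', ε }
  FIRST(Y) = { 'e', 'f' }

From A → L ,:
  - L is a non-terminal: add FIRST(L) \ {ε} = { 'f' }
    L is not nullable, so stop
From A → X Y ,:
  - X is a non-terminal: add FIRST(X) \ {ε} = { 'e', 'f' }
    X is nullable, so continue to the next symbol
  - Y is a non-terminal: add FIRST(Y) \ {ε} = { 'e', 'f' }
    Y is not nullable, so stop
From A → e X:
  - e is a terminal: add 'e' and stop

Collecting: FIRST(A) = { 'e', 'f' }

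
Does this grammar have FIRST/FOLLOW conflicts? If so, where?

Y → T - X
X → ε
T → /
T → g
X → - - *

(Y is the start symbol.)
No FIRST/FOLLOW conflicts.

A FIRST/FOLLOW conflict occurs when a non-terminal N has a nullable alternative N → β (β ⇒* ε) and another alternative N → α with FIRST(α) ∩ FOLLOW(N) ≠ ∅: on such a lookahead the parser cannot decide between expanding α and letting N vanish via β.

Nullable non-terminals: X.

X: nullable alternative(s) X → ε; FOLLOW(X) = { $ }
  X → ε: FIRST \ {ε} = { } — this is the only nullable alternative, skip
  X → - - *: FIRST \ {ε} = { '-' } — disjoint from FOLLOW(X)

T, Y have no nullable alternative, so no FIRST/FOLLOW check is needed there.

No FIRST/FOLLOW conflicts found.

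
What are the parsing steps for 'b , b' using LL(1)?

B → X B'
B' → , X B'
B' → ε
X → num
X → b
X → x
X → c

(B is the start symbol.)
Stack is shown with the top on the left.

Stack     Input    Action
-------------------------
B $       b , b $  output B → X B'
X B' $    b , b $  output X → b
b B' $    b , b $  match 'b'
B' $      , b $    output B' → , X B'
, X B' $  , b $    match ','
X B' $    b $      output X → b
b B' $    b $      match 'b'
B' $      $        output B' → ε
$         $        accept

The string is accepted.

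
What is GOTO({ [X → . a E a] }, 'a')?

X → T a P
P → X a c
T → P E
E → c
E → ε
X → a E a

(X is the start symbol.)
{ [E → . c], [E → .], [X → a . E a] }

GOTO(I, 'a') = CLOSURE({ [A → αX.β] : [A → α.Xβ] ∈ I, X = 'a' })

Items with dot before 'a', with the dot advanced:
  [X → . a E a] → [X → a . E a]
Closure of the advanced items:
  [X → a . E a] has the dot before E: add [E → . c], [E → .]

GOTO = { [E → . c], [E → .], [X → a . E a] }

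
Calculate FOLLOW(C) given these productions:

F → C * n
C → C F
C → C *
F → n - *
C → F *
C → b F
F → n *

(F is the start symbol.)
To compute FOLLOW(C), find every occurrence of C on a right-hand side N → α C β: add FIRST(β) \ {ε}, and if β is empty or nullable also add FOLLOW(N). Iterate to a fixed point.

In F → C * n: C is followed by '*' n, add FIRST('*' n) \ {ε} = { '*' }
In C → C F: C is followed by F, add FIRST(F) \ {ε} = { 'b', 'n' }
In C → C *: C is followed by '*', add FIRST('*') \ {ε} = { '*' }

Taking the union: FOLLOW(C) = { '*', 'b', 'n' }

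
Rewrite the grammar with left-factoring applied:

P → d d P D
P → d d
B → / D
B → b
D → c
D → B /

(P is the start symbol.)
Left-factoring transforms A → αβ₁ | αβ₂ into A → αA' and A' → β₁ | β₂
(α is the longest common prefix among the alternatives). Repeat until
no nonterminal has two alternatives with a common prefix.

Round 1: P has alternatives sharing prefix 'd d'. Introduce P': P → d d P'
  Add: P' → P D
  Add: P' → ε

No remaining common prefixes — done.

Resulting grammar:
P → d d P'
P' → P D
P' → ε
B → / D
B → b
D → c
D → B /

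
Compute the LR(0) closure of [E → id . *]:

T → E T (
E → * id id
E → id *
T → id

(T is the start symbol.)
{ [E → id . *] }

To compute CLOSURE, for each item [A → α.Bβ] where B is a non-terminal, add [B → .γ] for all productions B → γ; repeat for the newly added items until nothing changes.

Start with: [E → id . *]
The dot precedes the terminal '*', so nothing is added.

CLOSURE = { [E → id . *] }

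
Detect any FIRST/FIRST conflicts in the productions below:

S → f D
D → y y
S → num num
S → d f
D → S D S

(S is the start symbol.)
No FIRST/FIRST conflicts.

A FIRST/FIRST conflict occurs when two productions N → α and N → β for the same non-terminal have FIRST(α) ∩ FIRST(β) ≠ ∅ (with ε ∈ FIRST of a nullable right-hand side, so two nullable alternatives also conflict).

FIRST sets of the non-terminals at (or reachable through a nullable prefix from) the front of some alternative:
  FIRST(S) = { 'd', 'f', 'num' }

Productions for S:
  S → f D: FIRST = { 'f' }
  S → num num: FIRST = { 'num' }
  S → d f: FIRST = { 'd' }
Productions for D:
  D → y y: FIRST = { 'y' }
  D → S D S: FIRST = { 'd', 'f', 'num' }

All alternatives of each non-terminal have pairwise disjoint FIRST sets.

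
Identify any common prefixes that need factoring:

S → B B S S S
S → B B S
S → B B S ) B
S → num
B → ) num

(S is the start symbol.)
Left-factoring is needed when two productions for the same non-terminal
share a common prefix on the right-hand side.

Productions for S:
  S → B B S S S
  S → B B S
  S → B B S ) B
  S → num

Found common prefix 'B B S' in productions for S

Answer: Yes, S has productions with common prefix 'B B S'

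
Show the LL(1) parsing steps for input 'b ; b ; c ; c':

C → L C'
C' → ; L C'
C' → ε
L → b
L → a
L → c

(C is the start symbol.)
LL(1) parsing maintains a stack (initially the start symbol over $) and the input. At each step: if the stack top is a terminal, match it against the current input token; if it is a non-terminal N, replace it with the RHS of M[N, lookahead] (the unique production whose predict set contains the lookahead).

Stack is shown with the top on the left.

Stack     Input            Action
---------------------------------
C $       b ; b ; c ; c $  output C → L C'
L C' $    b ; b ; c ; c $  output L → b
b C' $    b ; b ; c ; c $  match 'b'
C' $      ; b ; c ; c $    output C' → ; L C'
; L C' $  ; b ; c ; c $    match ';'
L C' $    b ; c ; c $      output L → b
b C' $    b ; c ; c $      match 'b'
C' $      ; c ; c $        output C' → ; L C'
; L C' $  ; c ; c $        match ';'
L C' $    c ; c $          output L → c
c C' $    c ; c $          match 'c'
C' $      ; c $            output C' → ; L C'
; L C' $  ; c $            match ';'
L C' $    c $              output L → c
c C' $    c $              match 'c'
C' $      $                output C' → ε
$         $                accept

The string is accepted.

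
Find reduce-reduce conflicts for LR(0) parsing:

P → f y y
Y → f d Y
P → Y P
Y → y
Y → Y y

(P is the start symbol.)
Augment with P' → P and build the canonical LR(0) collection (I0 = CLOSURE({[P' → . P]}), then GOTO on every symbol after a dot until no new states appear). It has 13 states:
  I0: { [P → . Y P], [P → . f y y], [P' → . P], [Y → . Y y], [Y → . f d Y], [Y → . y] }  — shift
  I1: { [P' → P .] }  — accept
  I2: { [P → . Y P], [P → . f y y], [P → Y . P], [Y → . Y y], [Y → . f d Y], [Y → . y], [Y → Y . y] }  — shift
  I3: { [P → f . y y], [Y → f . d Y] }  — shift
  I4: { [Y → y .] }  — reduce
  I5: { [Y → . Y y], [Y → . f d Y], [Y → . y], [Y → f d . Y] }  — shift
  I6: { [P → f y . y] }  — shift
  I7: { [P → f y y .] }  — reduce
  I8: { [Y → Y . y], [Y → f d Y .] }  — shift, reduce
  I9: { [Y → f . d Y] }  — shift
  I10: { [Y → Y y .] }  — reduce
  I11: { [P → Y P .] }  — reduce
  I12: { [Y → Y y .], [Y → y .] }  — 2 reduces

I12 contains complete items [Y → Y y .], [Y → y .] — reduce-reduce conflict.

Answer: Yes — I12: [Y → Y y .] vs [Y → y .]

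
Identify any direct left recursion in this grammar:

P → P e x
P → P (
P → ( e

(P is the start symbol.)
Direct left recursion occurs when N → N α for some non-terminal N (the right-hand side begins with the left-hand side itself).

P → P e x: LEFT RECURSIVE (starts with P)
P → P (: LEFT RECURSIVE (starts with P)
P → ( e: starts with '('

The grammar has direct left recursion on: P.

Answer: Yes, P is left-recursive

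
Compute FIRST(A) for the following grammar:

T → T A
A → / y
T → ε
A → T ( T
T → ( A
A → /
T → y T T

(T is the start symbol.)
{ '(', '/', 'y' }

FIRST sets of the other non-terminals involved (by the same procedure, iterated to a fixed point):
  FIRST(T) = { '(', '/', 'y', ε }

From A → / y:
  - '/' is a terminal: add '/' and stop
From A → T ( T:
  - T is a non-terminal: add FIRST(T) \ {ε} = { '(', '/', 'y' }
    T is nullable, so continue to the next symbol
  - '(' is a terminal: add '(' and stop
From A → /:
  - '/' is a terminal: add '/' and stop

Collecting: FIRST(A) = { '(', '/', 'y' }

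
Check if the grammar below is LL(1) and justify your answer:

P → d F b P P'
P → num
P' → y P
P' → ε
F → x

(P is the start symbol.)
Relevant sets:
  FOLLOW(P') = { $, 'y' }

For P:
  PREDICT(P → d F b P P') = { 'd' }
  PREDICT(P → num) = { 'num' }
For P':
  PREDICT(P' → y P) = { 'y' }
  PREDICT(P' → ε) = { $, 'y' }
F has a single production, so nothing to check there.

Conflict found: Predict set conflict for P': { 'y' }
The grammar is NOT LL(1).

Answer: No. Predict set conflict for P': { 'y' }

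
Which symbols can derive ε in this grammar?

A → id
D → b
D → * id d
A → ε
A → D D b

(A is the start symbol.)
ε-productions: A → ε
So A is immediately nullable.
No further non-terminal can be added: every production for the remaining non-terminals contains a terminal or a non-nullable non-terminal.
Nullable = { 'A' }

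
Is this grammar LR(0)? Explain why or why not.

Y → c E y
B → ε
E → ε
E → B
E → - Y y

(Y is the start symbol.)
Augment with Y' → Y and build the canonical LR(0) collection (I0 = CLOSURE({[Y' → . Y]}), then GOTO on every symbol after a dot until no new states appear). It has 9 states:
  I0: { [Y → . c E y], [Y' → . Y] }  — shift
  I1: { [Y' → Y .] }  — accept
  I2: { [B → .], [E → . - Y y], [E → . B], [E → .], [Y → c . E y] }  — shift, 2 reduces
  I3: { [E → - . Y y], [Y → . c E y] }  — shift
  I4: { [E → B .] }  — reduce
  I5: { [Y → c E . y] }  — shift
  I6: { [Y → c E y .] }  — reduce
  I7: { [E → - Y . y] }  — shift
  I8: { [E → - Y y .] }  — reduce

Conflict in state I2:
  Shift-reduce conflict between [B → .] and [E → . - Y y]
So the grammar is NOT LR(0).

Answer: No. Shift-reduce conflict between [B → .] and [E → . - Y y]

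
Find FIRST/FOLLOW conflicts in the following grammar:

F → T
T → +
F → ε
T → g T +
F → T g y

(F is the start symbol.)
No FIRST/FOLLOW conflicts.

A FIRST/FOLLOW conflict occurs when a non-terminal N has a nullable alternative N → β (β ⇒* ε) and another alternative N → α with FIRST(α) ∩ FOLLOW(N) ≠ ∅: on such a lookahead the parser cannot decide between expanding α and letting N vanish via β.

Nullable non-terminals: F.
FIRST sets used below: FIRST(T) = { '+', 'g' }

F: nullable alternative(s) F → ε; FOLLOW(F) = { $ }
  F → T: FIRST \ {ε} = { '+', 'g' } — disjoint from FOLLOW(F)
  F → ε: FIRST \ {ε} = { } — this is the only nullable alternative, skip
  F → T g y: FIRST \ {ε} = { '+', 'g' } — disjoint from FOLLOW(F)

T has no nullable alternative, so no FIRST/FOLLOW check is needed there.

No FIRST/FOLLOW conflicts found.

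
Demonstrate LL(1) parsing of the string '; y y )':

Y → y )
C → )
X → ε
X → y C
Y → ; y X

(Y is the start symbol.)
LL(1) parsing maintains a stack (initially the start symbol over $) and the input. At each step: if the stack top is a terminal, match it against the current input token; if it is a non-terminal N, replace it with the RHS of M[N, lookahead] (the unique production whose predict set contains the lookahead).

Stack is shown with the top on the left.

Stack    Input      Action
--------------------------
Y $      ; y y ) $  output Y → ; y X
; y X $  ; y y ) $  match ';'
y X $    y y ) $    match 'y'
X $      y ) $      output X → y C
y C $    y ) $      match 'y'
C $      ) $        output C → )
) $      ) $        match ')'
$        $          accept

The string is accepted.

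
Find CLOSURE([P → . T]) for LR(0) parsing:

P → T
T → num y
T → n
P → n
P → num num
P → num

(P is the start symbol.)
{ [P → . T], [T → . n], [T → . num y] }

To compute CLOSURE, for each item [A → α.Bβ] where B is a non-terminal, add [B → .γ] for all productions B → γ; repeat for the newly added items until nothing changes.

Start with: [P → . T]
  [P → . T] has the dot before T: add [T → . num y], [T → . n]
No further items can be added.

CLOSURE = { [P → . T], [T → . n], [T → . num y] }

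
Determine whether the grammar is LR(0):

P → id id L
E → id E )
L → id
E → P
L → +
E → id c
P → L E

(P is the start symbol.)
Augment with P' → P and build the canonical LR(0) collection (I0 = CLOSURE({[P' → . P]}), then GOTO on every symbol after a dot until no new states appear). It has 16 states:
  I0: { [L → . +], [L → . id], [P → . L E], [P → . id id L], [P' → . P] }  — shift
  I1: { [L → + .] }  — reduce
  I2: { [E → . P], [E → . id E )], [E → . id c], [L → . +], [L → . id], [P → . L E], [P → . id id L], [P → L . E] }  — shift
  I3: { [P' → P .] }  — accept
  I4: { [L → id .], [P → id . id L] }  — shift, reduce
  I5: { [L → . +], [L → . id], [P → id id . L] }  — shift
  I6: { [P → id id L .] }  — reduce
  I7: { [L → id .] }  — reduce
  I8: { [P → L E .] }  — reduce
  I9: { [E → P .] }  — reduce
  I10: { [E → . P], [E → . id E )], [E → . id c], [E → id . E )], [E → id . c], [L → . +], [L → . id], [L → id .], [P → . L E], [P → . id id L], [P → id . id L] }  — shift, reduce
  I11: { [E → id E . )] }  — shift
  I12: { [E → id c .] }  — reduce
  I13: { [E → . P], [E → . id E )], [E → . id c], [E → id . E )], [E → id . c], [L → . +], [L → . id], [L → id .], [P → . L E], [P → . id id L], [P → id . id L], [P → id id . L] }  — shift, reduce
  I14: { [E → . P], [E → . id E )], [E → . id c], [L → . +], [L → . id], [P → . L E], [P → . id id L], [P → L . E], [P → id id L .] }  — shift, reduce
  I15: { [E → id E ) .] }  — reduce

Conflict in state I4:
  Shift-reduce conflict between [L → id .] and [P → id . id L]
So the grammar is NOT LR(0).

Answer: No. Shift-reduce conflict between [L → id .] and [P → id . id L]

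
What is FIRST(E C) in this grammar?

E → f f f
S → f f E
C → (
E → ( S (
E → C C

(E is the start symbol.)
FIRST sets of the non-terminals involved (from the grammar, by fixed-point iteration):
  FIRST(E) = { '(', 'f' }

To compute FIRST(E C), process the symbols left to right:
Symbol E is a non-terminal. Add FIRST(E) \ {ε} = { '(', 'f' }
E is not nullable (ε ∉ FIRST(E)), so stop here.
FIRST(E C) = { '(', 'f' }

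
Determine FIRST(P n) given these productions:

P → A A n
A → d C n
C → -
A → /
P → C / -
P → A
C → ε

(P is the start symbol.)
FIRST sets of the non-terminals involved (from the grammar, by fixed-point iteration):
  FIRST(P) = { '-', '/', 'd' }

To compute FIRST(P n), process the symbols left to right:
Symbol P is a non-terminal. Add FIRST(P) \ {ε} = { '-', '/', 'd' }
P is not nullable (ε ∉ FIRST(P)), so stop here.
FIRST(P n) = { '-', '/', 'd' }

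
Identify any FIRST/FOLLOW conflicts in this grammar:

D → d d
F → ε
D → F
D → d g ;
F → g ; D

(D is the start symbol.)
A FIRST/FOLLOW conflict occurs when a non-terminal N has a nullable alternative N → β (β ⇒* ε) and another alternative N → α with FIRST(α) ∩ FOLLOW(N) ≠ ∅: on such a lookahead the parser cannot decide between expanding α and letting N vanish via β.

Nullable non-terminals: D, F.
FIRST sets used below: FIRST(F) = { 'g', ε }

D: nullable alternative(s) D → F; FOLLOW(D) = { $ }
  D → d d: FIRST \ {ε} = { 'd' } — disjoint from FOLLOW(D)
  D → F: FIRST \ {ε} = { 'g' } — this is the only nullable alternative, skip
  D → d g ;: FIRST \ {ε} = { 'd' } — disjoint from FOLLOW(D)

F: nullable alternative(s) F → ε; FOLLOW(F) = { $ }
  F → ε: FIRST \ {ε} = { } — this is the only nullable alternative, skip
  F → g ; D: FIRST \ {ε} = { 'g' } — disjoint from FOLLOW(F)

No FIRST/FOLLOW conflicts found.

Answer: No FIRST/FOLLOW conflicts.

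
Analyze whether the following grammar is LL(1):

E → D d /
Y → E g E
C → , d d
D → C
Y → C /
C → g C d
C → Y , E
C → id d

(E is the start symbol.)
No. Predict set conflict for Y: { ',', 'g', 'id' }

A grammar is LL(1) if for each non-terminal N with multiple productions, the predict sets of those productions are pairwise disjoint, where PREDICT(N → α) = (FIRST(α) \ {ε}) ∪ (FOLLOW(N) if α ⇒* ε).

Relevant sets:
  FIRST(E) = { ',', 'g', 'id' }
  FIRST(C) = { ',', 'g', 'id' }
  FIRST(Y) = { ',', 'g', 'id' }

For Y:
  PREDICT(Y → E g E) = { ',', 'g', 'id' }
  PREDICT(Y → C '/') = { ',', 'g', 'id' }
For C:
  PREDICT(C → ',' d d) = { ',' }
  PREDICT(C → g C d) = { 'g' }
  PREDICT(C → Y ',' E) = { ',', 'g', 'id' }
  PREDICT(C → id d) = { 'id' }
E, D have a single production, so nothing to check there.

Conflict found: Predict set conflict for Y: { ',', 'g', 'id' }
The grammar is NOT LL(1).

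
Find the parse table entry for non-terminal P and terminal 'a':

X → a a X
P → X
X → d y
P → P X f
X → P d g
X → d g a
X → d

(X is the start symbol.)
P → X, P → P X f

To find M[P, 'a'], we find productions for P where 'a' is in the predict set (PREDICT(N → α) = (FIRST(α) \ {ε}) ∪ (FOLLOW(N) if α ⇒* ε)).

Relevant sets:
  FIRST(X) = { 'a', 'd' }
  FIRST(P) = { 'a', 'd' }

P → X: PREDICT = { 'a', 'd' }
  'a' is in predict set, so this production goes in M[P, 'a']
P → P X f: PREDICT = { 'a', 'd' }
  'a' is in predict set, so this production goes in M[P, 'a']

M[P, 'a'] = P → X, P → P X f  (a multiply-defined cell — the grammar is not LL(1))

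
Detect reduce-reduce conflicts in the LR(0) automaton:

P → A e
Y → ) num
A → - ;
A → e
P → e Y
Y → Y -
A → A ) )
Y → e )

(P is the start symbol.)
No reduce-reduce conflicts

Augment with P' → P and build the canonical LR(0) collection (I0 = CLOSURE({[P' → . P]}), then GOTO on every symbol after a dot until no new states appear). It has 15 states:
  I0: { [A → . - ;], [A → . A ) )], [A → . e], [P → . A e], [P → . e Y], [P' → . P] }  — shift
  I1: { [A → - . ;] }  — shift
  I2: { [A → A . ) )], [P → A . e] }  — shift
  I3: { [P' → P .] }  — accept
  I4: { [A → e .], [P → e . Y], [Y → . ) num], [Y → . Y -], [Y → . e )] }  — shift, reduce
  I5: { [Y → ) . num] }  — shift
  I6: { [P → e Y .], [Y → Y . -] }  — shift, reduce
  I7: { [Y → e . )] }  — shift
  I8: { [Y → e ) .] }  — reduce
  I9: { [Y → Y - .] }  — reduce
  I10: { [Y → ) num .] }  — reduce
  I11: { [A → A ) . )] }  — shift
  I12: { [P → A e .] }  — reduce
  I13: { [A → A ) ) .] }  — reduce
  I14: { [A → - ; .] }  — reduce

No state contains more than one complete item.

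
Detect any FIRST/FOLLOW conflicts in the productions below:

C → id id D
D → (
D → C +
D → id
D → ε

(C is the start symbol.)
A FIRST/FOLLOW conflict occurs when a non-terminal N has a nullable alternative N → β (β ⇒* ε) and another alternative N → α with FIRST(α) ∩ FOLLOW(N) ≠ ∅: on such a lookahead the parser cannot decide between expanding α and letting N vanish via β.

Nullable non-terminals: D.
FIRST sets used below: FIRST(C) = { 'id' }

D: nullable alternative(s) D → ε; FOLLOW(D) = { $, '+' }
  D → (: FIRST \ {ε} = { '(' } — disjoint from FOLLOW(D)
  D → C +: FIRST \ {ε} = { 'id' } — disjoint from FOLLOW(D)
  D → id: FIRST \ {ε} = { 'id' } — disjoint from FOLLOW(D)
  D → ε: FIRST \ {ε} = { } — this is the only nullable alternative, skip

C has no nullable alternative, so no FIRST/FOLLOW check is needed there.

No FIRST/FOLLOW conflicts found.

Answer: No FIRST/FOLLOW conflicts.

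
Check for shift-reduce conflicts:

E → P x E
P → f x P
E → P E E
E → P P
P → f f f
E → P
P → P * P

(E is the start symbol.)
Yes — I2: [E → P .] vs [E → P . x E]; I6: [P → f x P .] vs [P → P . * P]; I8: [P → P * P .] vs [P → P . * P]; I11: [E → P .] vs [E → P . x E]

A shift-reduce conflict occurs when an LR(0) state has both:
  - a complete (reduce) item [A → α .] (dot at the end), and
  - a shift item [B → β . c γ] (dot before a terminal).

Augment with E' → E and build the canonical LR(0) collection (I0 = CLOSURE({[E' → . E]}), then GOTO on every symbol after a dot until no new states appear). It has 15 states:
  I0: { [E → . P E E], [E → . P P], [E → . P x E], [E → . P], [E' → . E], [P → . P * P], [P → . f f f], [P → . f x P] }  — shift
  I1: { [E' → E .] }  — accept
  I2: { [E → . P E E], [E → . P P], [E → . P x E], [E → . P], [E → P . E E], [E → P . P], [E → P . x E], [E → P .], [P → . P * P], [P → . f f f], [P → . f x P], [P → P . * P] }  — shift, reduce
  I3: { [P → f . f f], [P → f . x P] }  — shift
  I4: { [P → f f . f] }  — shift
  I5: { [P → . P * P], [P → . f f f], [P → . f x P], [P → f x . P] }  — shift
  I6: { [P → P . * P], [P → f x P .] }  — shift, reduce
  I7: { [P → . P * P], [P → . f f f], [P → . f x P], [P → P * . P] }  — shift
  I8: { [P → P * P .], [P → P . * P] }  — shift, reduce
  I9: { [P → f f f .] }  — reduce
  I10: { [E → . P E E], [E → . P P], [E → . P x E], [E → . P], [E → P E . E], [P → . P * P], [P → . f f f], [P → . f x P] }  — shift
  I11: { [E → . P E E], [E → . P P], [E → . P x E], [E → . P], [E → P . E E], [E → P . P], [E → P . x E], [E → P .], [E → P P .], [P → . P * P], [P → . f f f], [P → . f x P], [P → P . * P] }  — shift, 2 reduces
  I12: { [E → . P E E], [E → . P P], [E → . P x E], [E → . P], [E → P x . E], [P → . P * P], [P → . f f f], [P → . f x P] }  — shift
  I13: { [E → P x E .] }  — reduce
  I14: { [E → P E E .] }  — reduce

I2 contains reduce item [E → P .] and shift items [E → P . x E], [P → P . * P], [P → . f f f], [P → . f x P] — shift-reduce conflict.
I6 contains reduce item [P → f x P .] and shift item [P → P . * P] — shift-reduce conflict.
I8 contains reduce item [P → P * P .] and shift item [P → P . * P] — shift-reduce conflict.
I11 contains reduce items [E → P .], [E → P P .] and shift items [E → P . x E], [P → P . * P], [P → . f f f], [P → . f x P] — shift-reduce conflict.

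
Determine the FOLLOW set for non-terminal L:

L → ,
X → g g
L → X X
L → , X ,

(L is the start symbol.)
To compute FOLLOW(L), find every occurrence of L on a right-hand side N → α L β: add FIRST(β) \ {ε}, and if β is empty or nullable also add FOLLOW(N). Iterate to a fixed point.

L is the start symbol, so $ ∈ FOLLOW(L).
L does not occur on any right-hand side.

Taking the union: FOLLOW(L) = { $ }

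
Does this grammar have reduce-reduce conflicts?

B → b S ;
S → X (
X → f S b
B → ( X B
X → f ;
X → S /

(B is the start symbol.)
A reduce-reduce conflict occurs when an LR(0) state has two complete items [A → α .] and [B → β .] — both call for a reduction, and with no lookahead the parser cannot choose between them.

Augment with B' → B and build the canonical LR(0) collection (I0 = CLOSURE({[B' → . B]}), then GOTO on every symbol after a dot until no new states appear). It has 17 states:
  I0: { [B → . ( X B], [B → . b S ;], [B' → . B] }  — shift
  I1: { [B → ( . X B], [S → . X (], [X → . S /], [X → . f ;], [X → . f S b] }  — shift
  I2: { [B' → B .] }  — accept
  I3: { [B → b . S ;], [S → . X (], [X → . S /], [X → . f ;], [X → . f S b] }  — shift
  I4: { [B → b S . ;], [X → S . /] }  — shift
  I5: { [S → X . (] }  — shift
  I6: { [S → . X (], [X → . S /], [X → . f ;], [X → . f S b], [X → f . ;], [X → f . S b] }  — shift
  I7: { [X → f ; .] }  — reduce
  I8: { [X → S . /], [X → f S . b] }  — shift
  I9: { [X → S / .] }  — reduce
  I10: { [X → f S b .] }  — reduce
  I11: { [S → X ( .] }  — reduce
  I12: { [B → b S ; .] }  — reduce
  I13: { [X → S . /] }  — shift
  I14: { [B → ( X . B], [B → . ( X B], [B → . b S ;], [S → X . (] }  — shift
  I15: { [B → ( . X B], [S → . X (], [S → X ( .], [X → . S /], [X → . f ;], [X → . f S b] }  — shift, reduce
  I16: { [B → ( X B .] }  — reduce

No state contains more than one complete item.

Answer: No reduce-reduce conflicts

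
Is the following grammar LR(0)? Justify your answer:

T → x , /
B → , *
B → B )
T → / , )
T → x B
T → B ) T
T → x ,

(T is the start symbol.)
Augment with T' → T and build the canonical LR(0) collection (I0 = CLOSURE({[T' → . T]}), then GOTO on every symbol after a dot until no new states appear). It has 15 states:
  I0: { [B → . , *], [B → . B )], [T → . / , )], [T → . B ) T], [T → . x , /], [T → . x ,], [T → . x B], [T' → . T] }  — shift
  I1: { [B → , . *] }  — shift
  I2: { [T → / . , )] }  — shift
  I3: { [B → B . )], [T → B . ) T] }  — shift
  I4: { [T' → T .] }  — accept
  I5: { [B → . , *], [B → . B )], [T → x . , /], [T → x . ,], [T → x . B] }  — shift
  I6: { [B → , . *], [T → x , . /], [T → x , .] }  — shift, reduce
  I7: { [B → B . )], [T → x B .] }  — shift, reduce
  I8: { [B → B ) .] }  — reduce
  I9: { [B → , * .] }  — reduce
  I10: { [T → x , / .] }  — reduce
  I11: { [B → . , *], [B → . B )], [B → B ) .], [T → . / , )], [T → . B ) T], [T → . x , /], [T → . x ,], [T → . x B], [T → B ) . T] }  — shift, reduce
  I12: { [T → B ) T .] }  — reduce
  I13: { [T → / , . )] }  — shift
  I14: { [T → / , ) .] }  — reduce

Conflict in state I6:
  Shift-reduce conflict between [T → x , .] and [B → , . *]
So the grammar is NOT LR(0).

Answer: No. Shift-reduce conflict between [T → x , .] and [B → , . *]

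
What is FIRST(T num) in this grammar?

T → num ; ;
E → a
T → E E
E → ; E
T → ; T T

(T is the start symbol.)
{ ';', 'a', 'num' }

FIRST sets of the non-terminals involved (from the grammar, by fixed-point iteration):
  FIRST(T) = { ';', 'a', 'num' }

To compute FIRST(T num), process the symbols left to right:
Symbol T is a non-terminal. Add FIRST(T) \ {ε} = { ';', 'a', 'num' }
T is not nullable (ε ∉ FIRST(T)), so stop here.
FIRST(T num) = { ';', 'a', 'num' }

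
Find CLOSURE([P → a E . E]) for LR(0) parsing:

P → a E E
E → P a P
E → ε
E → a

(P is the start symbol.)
Start with: [P → a E . E]
  [P → a E . E] has the dot before E: add [E → . P a P], [E → .], [E → . a]
  [E → . P a P] has the dot before P: add [P → . a E E]
No further items can be added.

CLOSURE = { [E → . P a P], [E → . a], [E → .], [P → . a E E], [P → a E . E] }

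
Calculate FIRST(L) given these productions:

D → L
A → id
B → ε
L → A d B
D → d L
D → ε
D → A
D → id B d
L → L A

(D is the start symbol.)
{ 'id' }

FIRST sets of the other non-terminals involved (by the same procedure, iterated to a fixed point):
  FIRST(A) = { 'id' }

From L → A d B:
  - A is a non-terminal: add FIRST(A) \ {ε} = { 'id' }
    A is not nullable, so stop
From L → L A:
  - L is the symbol being defined: contributes nothing new
    L is not nullable, so stop

Collecting: FIRST(L) = { 'id' }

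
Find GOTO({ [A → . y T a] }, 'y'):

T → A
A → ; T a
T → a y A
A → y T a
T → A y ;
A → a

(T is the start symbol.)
GOTO(I, 'y') = CLOSURE({ [A → αX.β] : [A → α.Xβ] ∈ I, X = 'y' })

Items with dot before 'y', with the dot advanced:
  [A → . y T a] → [A → y . T a]
Closure of the advanced items:
  [A → y . T a] has the dot before T: add [T → . A], [T → . a y A], [T → . A y ;]
  [T → . A] has the dot before A: add [A → . ; T a], [A → . y T a], [A → . a]

GOTO = { [A → . ; T a], [A → . a], [A → . y T a], [A → y . T a], [T → . A y ;], [T → . A], [T → . a y A] }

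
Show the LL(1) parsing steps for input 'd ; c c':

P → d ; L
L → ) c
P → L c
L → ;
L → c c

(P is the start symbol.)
LL(1) parsing maintains a stack (initially the start symbol over $) and the input. At each step: if the stack top is a terminal, match it against the current input token; if it is a non-terminal N, replace it with the RHS of M[N, lookahead] (the unique production whose predict set contains the lookahead).

Stack is shown with the top on the left.

Stack    Input      Action
--------------------------
P $      d ; c c $  output P → d ; L
d ; L $  d ; c c $  match 'd'
; L $    ; c c $    match ';'
L $      c c $      output L → c c
c c $    c c $      match 'c'
c $      c $        match 'c'
$        $          accept

The string is accepted.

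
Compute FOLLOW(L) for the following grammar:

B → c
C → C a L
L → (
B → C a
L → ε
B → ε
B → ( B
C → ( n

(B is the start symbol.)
To compute FOLLOW(L), find every occurrence of L on a right-hand side N → α L β: add FIRST(β) \ {ε}, and if β is empty or nullable also add FOLLOW(N). Iterate to a fixed point.

In C → C a L: L is at the end, add FOLLOW(C)

The FOLLOW sets referred to above (computed the same way, to a fixed point):
  FOLLOW(C) = { 'a' }

Taking the union: FOLLOW(L) = { 'a' }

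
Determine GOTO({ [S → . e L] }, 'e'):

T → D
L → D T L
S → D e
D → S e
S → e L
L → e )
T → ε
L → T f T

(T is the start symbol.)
GOTO(I, 'e') = CLOSURE({ [A → αX.β] : [A → α.Xβ] ∈ I, X = 'e' })

Items with dot before 'e', with the dot advanced:
  [S → . e L] → [S → e . L]
Closure of the advanced items:
  [S → e . L] has the dot before L: add [L → . D T L], [L → . e )], [L → . T f T]
  [L → . D T L] has the dot before D: add [D → . S e]
  [L → . T f T] has the dot before T: add [T → . D], [T → .]
  [D → . S e] has the dot before S: add [S → . D e], [S → . e L]

GOTO = { [D → . S e], [L → . D T L], [L → . T f T], [L → . e )], [S → . D e], [S → . e L], [S → e . L], [T → . D], [T → .] }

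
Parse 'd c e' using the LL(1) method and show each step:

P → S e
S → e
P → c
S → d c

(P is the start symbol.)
LL(1) parsing maintains a stack (initially the start symbol over $) and the input. At each step: if the stack top is a terminal, match it against the current input token; if it is a non-terminal N, replace it with the RHS of M[N, lookahead] (the unique production whose predict set contains the lookahead).

Stack is shown with the top on the left.

Stack    Input    Action
------------------------
P $      d c e $  output P → S e
S e $    d c e $  output S → d c
d c e $  d c e $  match 'd'
c e $    c e $    match 'c'
e $      e $      match 'e'
$        $        accept

The string is accepted.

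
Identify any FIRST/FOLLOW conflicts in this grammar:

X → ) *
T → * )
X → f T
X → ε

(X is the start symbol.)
A FIRST/FOLLOW conflict occurs when a non-terminal N has a nullable alternative N → β (β ⇒* ε) and another alternative N → α with FIRST(α) ∩ FOLLOW(N) ≠ ∅: on such a lookahead the parser cannot decide between expanding α and letting N vanish via β.

Nullable non-terminals: X.

X: nullable alternative(s) X → ε; FOLLOW(X) = { $ }
  X → ) *: FIRST \ {ε} = { ')' } — disjoint from FOLLOW(X)
  X → f T: FIRST \ {ε} = { 'f' } — disjoint from FOLLOW(X)
  X → ε: FIRST \ {ε} = { } — this is the only nullable alternative, skip

T has no nullable alternative, so no FIRST/FOLLOW check is needed there.

No FIRST/FOLLOW conflicts found.

Answer: No FIRST/FOLLOW conflicts.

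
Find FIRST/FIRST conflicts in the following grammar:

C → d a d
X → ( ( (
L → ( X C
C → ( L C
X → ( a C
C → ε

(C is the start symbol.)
A FIRST/FIRST conflict occurs when two productions N → α and N → β for the same non-terminal have FIRST(α) ∩ FIRST(β) ≠ ∅ (with ε ∈ FIRST of a nullable right-hand side, so two nullable alternatives also conflict).

Productions for C:
  C → d a d: FIRST = { 'd' }
  C → ( L C: FIRST = { '(' }
  C → ε: FIRST = { ε }
Productions for X:
  X → ( ( (: FIRST = { '(' }
  X → ( a C: FIRST = { '(' }
L has only one production, so no FIRST/FIRST conflict is possible there.

Conflict for X: X → ( ( ( and X → ( a C
  Overlap: { '(' }

Answer: Yes. X → '(' '(' '(' / X → '(' a C on { '(' }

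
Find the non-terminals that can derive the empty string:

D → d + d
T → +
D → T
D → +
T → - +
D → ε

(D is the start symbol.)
A non-terminal is nullable if it can derive ε (the empty string): either it has an ε-production, or it has a production whose right-hand side consists entirely of nullable non-terminals.

ε-productions: D → ε
So D is immediately nullable.
No further non-terminal can be added: every production for the remaining non-terminals contains a terminal or a non-nullable non-terminal.
Nullable = { 'D' }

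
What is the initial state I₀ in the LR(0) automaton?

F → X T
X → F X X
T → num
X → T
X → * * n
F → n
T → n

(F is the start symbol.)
{ [F → . X T], [F → . n], [F' → . F], [T → . n], [T → . num], [X → . * * n], [X → . F X X], [X → . T] }

First, augment the grammar with F' → F
I₀ = CLOSURE({ [F' → . F] }):
  [F' → . F] has the dot before F: add [F → . X T], [F → . n]
  [F → . X T] has the dot before X: add [X → . F X X], [X → . T], [X → . * * n]
  [X → . T] has the dot before T: add [T → . num], [T → . n]
No further items can be added.

I₀ = { [F → . X T], [F → . n], [F' → . F], [T → . n], [T → . num], [X → . * * n], [X → . F X X], [X → . T] }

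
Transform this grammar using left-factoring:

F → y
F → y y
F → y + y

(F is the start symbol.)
Left-factoring transforms A → αβ₁ | αβ₂ into A → αA' and A' → β₁ | β₂
(α is the longest common prefix among the alternatives). Repeat until
no nonterminal has two alternatives with a common prefix.

Round 1: F has alternatives sharing prefix 'y'. Introduce F': F → y F'
  Add: F' → ε
  Add: F' → y
  Add: F' → + y

No remaining common prefixes — done.

Resulting grammar:
F → y F'
F' → ε
F' → y
F' → + y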